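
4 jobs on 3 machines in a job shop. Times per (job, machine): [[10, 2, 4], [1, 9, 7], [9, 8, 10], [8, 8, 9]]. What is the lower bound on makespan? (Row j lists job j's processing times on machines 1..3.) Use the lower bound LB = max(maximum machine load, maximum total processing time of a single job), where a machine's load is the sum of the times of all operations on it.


Machine loads:
  Machine 1: 10 + 1 + 9 + 8 = 28
  Machine 2: 2 + 9 + 8 + 8 = 27
  Machine 3: 4 + 7 + 10 + 9 = 30
Max machine load = 30
Job totals:
  Job 1: 16
  Job 2: 17
  Job 3: 27
  Job 4: 25
Max job total = 27
Lower bound = max(30, 27) = 30

30


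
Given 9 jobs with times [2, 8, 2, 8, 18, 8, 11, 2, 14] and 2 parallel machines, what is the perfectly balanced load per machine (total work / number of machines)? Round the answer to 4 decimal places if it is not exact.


Total processing time = 2 + 8 + 2 + 8 + 18 + 8 + 11 + 2 + 14 = 73
Number of machines = 2
Ideal balanced load = 73 / 2 = 36.5

36.5


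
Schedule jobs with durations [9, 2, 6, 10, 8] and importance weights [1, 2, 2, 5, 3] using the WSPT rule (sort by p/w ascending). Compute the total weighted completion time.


Compute p/w ratios and sort ascending (WSPT): [(2, 2), (10, 5), (8, 3), (6, 2), (9, 1)]
Compute weighted completion times:
  Job (p=2,w=2): C=2, w*C=2*2=4
  Job (p=10,w=5): C=12, w*C=5*12=60
  Job (p=8,w=3): C=20, w*C=3*20=60
  Job (p=6,w=2): C=26, w*C=2*26=52
  Job (p=9,w=1): C=35, w*C=1*35=35
Total weighted completion time = 211

211


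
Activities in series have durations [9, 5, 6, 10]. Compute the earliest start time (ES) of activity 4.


Activity 4 starts after activities 1 through 3 complete.
Predecessor durations: [9, 5, 6]
ES = 9 + 5 + 6 = 20

20


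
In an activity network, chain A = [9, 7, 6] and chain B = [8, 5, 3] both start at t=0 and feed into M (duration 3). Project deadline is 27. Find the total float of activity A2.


Forward pass: ES(A2) = sum of predecessors on chain A = 9
EF = ES + duration = 9 + 7 = 16
Backward pass: LF(M) = deadline = 27; LS(M) = 27 - 3 = 24
LF(A2) = LS(M) - sum(successors on chain A) = 24 - 6 = 18
LS = LF - duration = 18 - 7 = 11
Total float = LS - ES = 11 - 9 = 2

2


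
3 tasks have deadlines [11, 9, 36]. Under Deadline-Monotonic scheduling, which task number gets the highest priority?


Sort tasks by relative deadline (ascending):
  Task 2: deadline = 9
  Task 1: deadline = 11
  Task 3: deadline = 36
Priority order (highest first): [2, 1, 3]
Highest priority task = 2

2


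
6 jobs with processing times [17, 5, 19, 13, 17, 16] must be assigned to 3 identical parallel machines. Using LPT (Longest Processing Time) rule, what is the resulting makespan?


Sort jobs in decreasing order (LPT): [19, 17, 17, 16, 13, 5]
Assign each job to the least loaded machine:
  Machine 1: jobs [19, 5], load = 24
  Machine 2: jobs [17, 16], load = 33
  Machine 3: jobs [17, 13], load = 30
Makespan = max load = 33

33


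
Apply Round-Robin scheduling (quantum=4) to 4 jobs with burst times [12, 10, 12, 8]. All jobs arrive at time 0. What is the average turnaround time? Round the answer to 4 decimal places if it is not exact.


Time quantum = 4
Execution trace:
  J1 runs 4 units, time = 4
  J2 runs 4 units, time = 8
  J3 runs 4 units, time = 12
  J4 runs 4 units, time = 16
  J1 runs 4 units, time = 20
  J2 runs 4 units, time = 24
  J3 runs 4 units, time = 28
  J4 runs 4 units, time = 32
  J1 runs 4 units, time = 36
  J2 runs 2 units, time = 38
  J3 runs 4 units, time = 42
Finish times: [36, 38, 42, 32]
Average turnaround = 148/4 = 37.0

37.0


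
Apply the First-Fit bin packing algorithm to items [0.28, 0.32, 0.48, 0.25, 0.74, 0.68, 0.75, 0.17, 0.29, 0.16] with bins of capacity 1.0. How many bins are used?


Place items sequentially using First-Fit:
  Item 0.28 -> new Bin 1
  Item 0.32 -> Bin 1 (now 0.6)
  Item 0.48 -> new Bin 2
  Item 0.25 -> Bin 1 (now 0.85)
  Item 0.74 -> new Bin 3
  Item 0.68 -> new Bin 4
  Item 0.75 -> new Bin 5
  Item 0.17 -> Bin 2 (now 0.65)
  Item 0.29 -> Bin 2 (now 0.94)
  Item 0.16 -> Bin 3 (now 0.9)
Total bins used = 5

5


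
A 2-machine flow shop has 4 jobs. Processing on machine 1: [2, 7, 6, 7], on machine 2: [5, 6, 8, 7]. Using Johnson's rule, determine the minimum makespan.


Apply Johnson's rule:
  Group 1 (a <= b): [(1, 2, 5), (3, 6, 8), (4, 7, 7)]
  Group 2 (a > b): [(2, 7, 6)]
Optimal job order: [1, 3, 4, 2]
Schedule:
  Job 1: M1 done at 2, M2 done at 7
  Job 3: M1 done at 8, M2 done at 16
  Job 4: M1 done at 15, M2 done at 23
  Job 2: M1 done at 22, M2 done at 29
Makespan = 29

29


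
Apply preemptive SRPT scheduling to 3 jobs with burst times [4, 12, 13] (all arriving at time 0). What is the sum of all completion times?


Since all jobs arrive at t=0, SRPT equals SPT ordering.
SPT order: [4, 12, 13]
Completion times:
  Job 1: p=4, C=4
  Job 2: p=12, C=16
  Job 3: p=13, C=29
Total completion time = 4 + 16 + 29 = 49

49


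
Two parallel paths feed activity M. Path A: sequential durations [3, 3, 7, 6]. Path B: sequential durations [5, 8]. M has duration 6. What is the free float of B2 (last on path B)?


ES(B2) = sum of predecessors on chain B = 5
EF(B2) = ES + duration = 5 + 8 = 13
Successor of B2 is M. ES(M) = max(sum(A), sum(B)) = max(19, 13) = 19
Free float = ES(successor) - EF(current) = 19 - 13 = 6

6


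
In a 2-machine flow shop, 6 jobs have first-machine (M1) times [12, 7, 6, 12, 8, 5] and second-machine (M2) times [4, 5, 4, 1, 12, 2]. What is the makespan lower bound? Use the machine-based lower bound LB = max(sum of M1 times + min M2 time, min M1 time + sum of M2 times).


LB1 = sum(M1 times) + min(M2 times) = 50 + 1 = 51
LB2 = min(M1 times) + sum(M2 times) = 5 + 28 = 33
Lower bound = max(LB1, LB2) = max(51, 33) = 51

51


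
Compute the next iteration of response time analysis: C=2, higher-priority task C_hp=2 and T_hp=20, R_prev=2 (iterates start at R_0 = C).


R_next = C + ceil(R_prev / T_hp) * C_hp
ceil(2 / 20) = ceil(0.1) = 1
Interference = 1 * 2 = 2
R_next = 2 + 2 = 4

4


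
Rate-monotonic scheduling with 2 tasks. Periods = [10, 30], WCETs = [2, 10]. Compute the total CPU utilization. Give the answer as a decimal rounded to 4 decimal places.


Compute individual utilizations (exact fractions):
  Task 1: C/T = 2/10 = 1/5 (approx. 0.2)
  Task 2: C/T = 10/30 = 1/3 (approx. 0.3333)
Total utilization U = 1/5 + 1/3 = 8/15
Rounded to 4 decimal places: U = 0.5333
RM (Liu & Layland) bound for 2 tasks = 0.828427; compare with U = 8/15 (approx. 0.533333)
U <= bound, so schedulable by RM sufficient condition.

0.5333


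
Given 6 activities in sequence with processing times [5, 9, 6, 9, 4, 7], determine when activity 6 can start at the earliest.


Activity 6 starts after activities 1 through 5 complete.
Predecessor durations: [5, 9, 6, 9, 4]
ES = 5 + 9 + 6 + 9 + 4 = 33

33


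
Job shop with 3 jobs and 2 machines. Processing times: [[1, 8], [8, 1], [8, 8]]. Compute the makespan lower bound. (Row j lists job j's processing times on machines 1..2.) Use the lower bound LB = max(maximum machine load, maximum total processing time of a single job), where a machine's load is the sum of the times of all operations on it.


Machine loads:
  Machine 1: 1 + 8 + 8 = 17
  Machine 2: 8 + 1 + 8 = 17
Max machine load = 17
Job totals:
  Job 1: 9
  Job 2: 9
  Job 3: 16
Max job total = 16
Lower bound = max(17, 16) = 17

17


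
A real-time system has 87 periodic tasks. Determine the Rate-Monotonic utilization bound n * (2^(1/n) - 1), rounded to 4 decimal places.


Compute 2^(1/87) = 1.0079990316
Subtract 1: 1.0079990316 - 1 = 0.0079990316
Multiply by n: 87 * 0.0079990316 = 0.6959157492
Round to 4 dp: 0.6959

0.6959


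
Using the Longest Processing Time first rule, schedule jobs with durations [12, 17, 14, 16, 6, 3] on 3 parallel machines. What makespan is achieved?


Sort jobs in decreasing order (LPT): [17, 16, 14, 12, 6, 3]
Assign each job to the least loaded machine:
  Machine 1: jobs [17, 3], load = 20
  Machine 2: jobs [16, 6], load = 22
  Machine 3: jobs [14, 12], load = 26
Makespan = max load = 26

26


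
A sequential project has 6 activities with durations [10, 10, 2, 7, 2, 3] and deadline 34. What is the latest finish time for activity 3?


LF(activity 3) = deadline - sum of successor durations
Successors: activities 4 through 6 with durations [7, 2, 3]
Sum of successor durations = 12
LF = 34 - 12 = 22

22


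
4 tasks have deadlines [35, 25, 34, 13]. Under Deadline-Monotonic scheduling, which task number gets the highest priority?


Sort tasks by relative deadline (ascending):
  Task 4: deadline = 13
  Task 2: deadline = 25
  Task 3: deadline = 34
  Task 1: deadline = 35
Priority order (highest first): [4, 2, 3, 1]
Highest priority task = 4

4


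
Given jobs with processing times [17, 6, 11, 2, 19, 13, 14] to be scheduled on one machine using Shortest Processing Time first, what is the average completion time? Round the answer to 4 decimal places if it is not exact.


Sort jobs by processing time (SPT order): [2, 6, 11, 13, 14, 17, 19]
Compute completion times sequentially:
  Job 1: processing = 2, completes at 2
  Job 2: processing = 6, completes at 8
  Job 3: processing = 11, completes at 19
  Job 4: processing = 13, completes at 32
  Job 5: processing = 14, completes at 46
  Job 6: processing = 17, completes at 63
  Job 7: processing = 19, completes at 82
Sum of completion times = 252
Average completion time = 252/7 = 36.0

36.0


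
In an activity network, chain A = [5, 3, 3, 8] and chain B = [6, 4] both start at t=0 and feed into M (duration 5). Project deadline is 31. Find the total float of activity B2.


Forward pass: ES(B2) = sum of predecessors on chain B = 6
EF = ES + duration = 6 + 4 = 10
Backward pass: LF(M) = deadline = 31; LS(M) = 31 - 5 = 26
LF(B2) = LS(M) - sum(successors on chain B) = 26 - 0 = 26
LS = LF - duration = 26 - 4 = 22
Total float = LS - ES = 22 - 6 = 16

16


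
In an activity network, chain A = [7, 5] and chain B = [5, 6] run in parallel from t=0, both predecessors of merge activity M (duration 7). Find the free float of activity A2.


ES(A2) = sum of predecessors on chain A = 7
EF(A2) = ES + duration = 7 + 5 = 12
Successor of A2 is M. ES(M) = max(sum(A), sum(B)) = max(12, 11) = 12
Free float = ES(successor) - EF(current) = 12 - 12 = 0

0


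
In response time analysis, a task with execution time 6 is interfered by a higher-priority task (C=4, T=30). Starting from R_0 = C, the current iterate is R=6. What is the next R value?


R_next = C + ceil(R_prev / T_hp) * C_hp
ceil(6 / 30) = ceil(0.2) = 1
Interference = 1 * 4 = 4
R_next = 6 + 4 = 10

10


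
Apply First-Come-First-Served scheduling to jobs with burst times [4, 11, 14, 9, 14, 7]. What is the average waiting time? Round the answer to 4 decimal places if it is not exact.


FCFS order (as given): [4, 11, 14, 9, 14, 7]
Waiting times:
  Job 1: wait = 0
  Job 2: wait = 4
  Job 3: wait = 15
  Job 4: wait = 29
  Job 5: wait = 38
  Job 6: wait = 52
Sum of waiting times = 138
Average waiting time = 138/6 = 23.0

23.0


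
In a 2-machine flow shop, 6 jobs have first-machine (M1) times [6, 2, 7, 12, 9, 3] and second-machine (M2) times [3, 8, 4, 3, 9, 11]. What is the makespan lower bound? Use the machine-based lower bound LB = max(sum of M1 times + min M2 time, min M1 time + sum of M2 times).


LB1 = sum(M1 times) + min(M2 times) = 39 + 3 = 42
LB2 = min(M1 times) + sum(M2 times) = 2 + 38 = 40
Lower bound = max(LB1, LB2) = max(42, 40) = 42

42


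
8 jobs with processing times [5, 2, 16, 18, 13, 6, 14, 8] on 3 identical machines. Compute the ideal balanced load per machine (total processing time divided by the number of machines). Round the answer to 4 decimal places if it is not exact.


Total processing time = 5 + 2 + 16 + 18 + 13 + 6 + 14 + 8 = 82
Number of machines = 3
Ideal balanced load = 82 / 3 = 27.3333

27.3333


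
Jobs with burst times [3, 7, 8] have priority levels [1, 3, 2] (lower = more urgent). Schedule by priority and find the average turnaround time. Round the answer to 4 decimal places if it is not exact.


Sort by priority (ascending = highest first):
Order: [(1, 3), (2, 8), (3, 7)]
Completion times:
  Priority 1, burst=3, C=3
  Priority 2, burst=8, C=11
  Priority 3, burst=7, C=18
Average turnaround = 32/3 = 10.6667

10.6667


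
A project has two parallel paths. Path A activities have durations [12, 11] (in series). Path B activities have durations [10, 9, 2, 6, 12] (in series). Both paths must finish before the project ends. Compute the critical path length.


Path A total = 12 + 11 = 23
Path B total = 10 + 9 + 2 + 6 + 12 = 39
Critical path = longest path = max(23, 39) = 39

39


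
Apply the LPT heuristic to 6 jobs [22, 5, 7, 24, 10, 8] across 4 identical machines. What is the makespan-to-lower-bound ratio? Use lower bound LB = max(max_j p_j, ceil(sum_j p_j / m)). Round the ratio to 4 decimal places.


LPT order: [24, 22, 10, 8, 7, 5]
Machine loads after assignment: [24, 22, 15, 15]
LPT makespan = 24
Lower bound = max(max_job, ceil(total/4)) = max(24, 19) = 24
Ratio = 24 / 24 = 1.0

1.0


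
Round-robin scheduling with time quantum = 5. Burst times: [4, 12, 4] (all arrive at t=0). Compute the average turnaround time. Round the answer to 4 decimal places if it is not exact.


Time quantum = 5
Execution trace:
  J1 runs 4 units, time = 4
  J2 runs 5 units, time = 9
  J3 runs 4 units, time = 13
  J2 runs 5 units, time = 18
  J2 runs 2 units, time = 20
Finish times: [4, 20, 13]
Average turnaround = 37/3 = 12.3333

12.3333


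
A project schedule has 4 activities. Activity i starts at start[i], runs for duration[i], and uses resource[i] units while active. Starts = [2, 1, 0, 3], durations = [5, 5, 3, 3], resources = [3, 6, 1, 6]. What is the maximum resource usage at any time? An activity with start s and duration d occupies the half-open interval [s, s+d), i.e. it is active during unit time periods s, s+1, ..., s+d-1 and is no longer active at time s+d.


Each activity i is active on [start_i, start_i + duration_i).
Compute total resource usage per time slot:
  t=0: active resources = [1], total = 1
  t=1: active resources = [6, 1], total = 7
  t=2: active resources = [3, 6, 1], total = 10
  t=3: active resources = [3, 6, 6], total = 15
  t=4: active resources = [3, 6, 6], total = 15
  t=5: active resources = [3, 6, 6], total = 15
  t=6: active resources = [3], total = 3
Peak resource demand = 15

15


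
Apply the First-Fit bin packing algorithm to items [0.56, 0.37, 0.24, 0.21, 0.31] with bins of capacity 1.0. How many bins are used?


Place items sequentially using First-Fit:
  Item 0.56 -> new Bin 1
  Item 0.37 -> Bin 1 (now 0.93)
  Item 0.24 -> new Bin 2
  Item 0.21 -> Bin 2 (now 0.45)
  Item 0.31 -> Bin 2 (now 0.76)
Total bins used = 2

2


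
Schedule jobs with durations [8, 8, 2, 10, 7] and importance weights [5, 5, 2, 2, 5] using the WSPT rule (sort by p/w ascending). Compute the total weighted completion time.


Compute p/w ratios and sort ascending (WSPT): [(2, 2), (7, 5), (8, 5), (8, 5), (10, 2)]
Compute weighted completion times:
  Job (p=2,w=2): C=2, w*C=2*2=4
  Job (p=7,w=5): C=9, w*C=5*9=45
  Job (p=8,w=5): C=17, w*C=5*17=85
  Job (p=8,w=5): C=25, w*C=5*25=125
  Job (p=10,w=2): C=35, w*C=2*35=70
Total weighted completion time = 329

329


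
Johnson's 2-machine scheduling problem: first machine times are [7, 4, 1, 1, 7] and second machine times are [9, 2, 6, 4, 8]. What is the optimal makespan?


Apply Johnson's rule:
  Group 1 (a <= b): [(3, 1, 6), (4, 1, 4), (1, 7, 9), (5, 7, 8)]
  Group 2 (a > b): [(2, 4, 2)]
Optimal job order: [3, 4, 1, 5, 2]
Schedule:
  Job 3: M1 done at 1, M2 done at 7
  Job 4: M1 done at 2, M2 done at 11
  Job 1: M1 done at 9, M2 done at 20
  Job 5: M1 done at 16, M2 done at 28
  Job 2: M1 done at 20, M2 done at 30
Makespan = 30

30


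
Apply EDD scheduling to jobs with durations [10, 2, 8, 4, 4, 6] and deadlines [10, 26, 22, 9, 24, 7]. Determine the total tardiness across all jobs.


Sort by due date (EDD order): [(6, 7), (4, 9), (10, 10), (8, 22), (4, 24), (2, 26)]
Compute completion times and tardiness:
  Job 1: p=6, d=7, C=6, tardiness=max(0,6-7)=0
  Job 2: p=4, d=9, C=10, tardiness=max(0,10-9)=1
  Job 3: p=10, d=10, C=20, tardiness=max(0,20-10)=10
  Job 4: p=8, d=22, C=28, tardiness=max(0,28-22)=6
  Job 5: p=4, d=24, C=32, tardiness=max(0,32-24)=8
  Job 6: p=2, d=26, C=34, tardiness=max(0,34-26)=8
Total tardiness = 33

33


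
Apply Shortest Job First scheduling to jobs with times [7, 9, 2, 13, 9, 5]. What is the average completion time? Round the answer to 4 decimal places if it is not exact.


SJF order (ascending): [2, 5, 7, 9, 9, 13]
Completion times:
  Job 1: burst=2, C=2
  Job 2: burst=5, C=7
  Job 3: burst=7, C=14
  Job 4: burst=9, C=23
  Job 5: burst=9, C=32
  Job 6: burst=13, C=45
Average completion = 123/6 = 20.5

20.5


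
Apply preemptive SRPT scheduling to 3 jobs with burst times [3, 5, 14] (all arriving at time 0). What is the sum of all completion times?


Since all jobs arrive at t=0, SRPT equals SPT ordering.
SPT order: [3, 5, 14]
Completion times:
  Job 1: p=3, C=3
  Job 2: p=5, C=8
  Job 3: p=14, C=22
Total completion time = 3 + 8 + 22 = 33

33


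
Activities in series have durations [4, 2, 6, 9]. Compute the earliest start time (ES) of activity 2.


Activity 2 starts after activities 1 through 1 complete.
Predecessor durations: [4]
ES = 4 = 4

4


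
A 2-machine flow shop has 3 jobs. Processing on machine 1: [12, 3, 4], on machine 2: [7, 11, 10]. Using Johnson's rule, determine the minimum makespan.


Apply Johnson's rule:
  Group 1 (a <= b): [(2, 3, 11), (3, 4, 10)]
  Group 2 (a > b): [(1, 12, 7)]
Optimal job order: [2, 3, 1]
Schedule:
  Job 2: M1 done at 3, M2 done at 14
  Job 3: M1 done at 7, M2 done at 24
  Job 1: M1 done at 19, M2 done at 31
Makespan = 31

31


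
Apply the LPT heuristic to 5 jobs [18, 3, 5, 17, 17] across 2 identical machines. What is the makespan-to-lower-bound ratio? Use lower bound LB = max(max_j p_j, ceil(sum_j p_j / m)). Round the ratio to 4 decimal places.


LPT order: [18, 17, 17, 5, 3]
Machine loads after assignment: [26, 34]
LPT makespan = 34
Lower bound = max(max_job, ceil(total/2)) = max(18, 30) = 30
Ratio = 34 / 30 = 1.1333

1.1333


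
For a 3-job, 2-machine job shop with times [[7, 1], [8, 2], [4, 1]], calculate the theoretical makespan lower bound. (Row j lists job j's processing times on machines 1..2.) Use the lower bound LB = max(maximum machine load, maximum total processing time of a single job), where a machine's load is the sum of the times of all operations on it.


Machine loads:
  Machine 1: 7 + 8 + 4 = 19
  Machine 2: 1 + 2 + 1 = 4
Max machine load = 19
Job totals:
  Job 1: 8
  Job 2: 10
  Job 3: 5
Max job total = 10
Lower bound = max(19, 10) = 19

19


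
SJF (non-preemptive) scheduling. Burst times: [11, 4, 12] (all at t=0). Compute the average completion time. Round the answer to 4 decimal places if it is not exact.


SJF order (ascending): [4, 11, 12]
Completion times:
  Job 1: burst=4, C=4
  Job 2: burst=11, C=15
  Job 3: burst=12, C=27
Average completion = 46/3 = 15.3333

15.3333


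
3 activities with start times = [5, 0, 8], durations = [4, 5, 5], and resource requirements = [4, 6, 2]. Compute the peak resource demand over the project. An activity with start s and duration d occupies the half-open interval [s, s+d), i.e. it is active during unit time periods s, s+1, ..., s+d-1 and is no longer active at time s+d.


Each activity i is active on [start_i, start_i + duration_i).
Compute total resource usage per time slot:
  t=0: active resources = [6], total = 6
  t=1: active resources = [6], total = 6
  t=2: active resources = [6], total = 6
  t=3: active resources = [6], total = 6
  t=4: active resources = [6], total = 6
  t=5: active resources = [4], total = 4
  t=6: active resources = [4], total = 4
  t=7: active resources = [4], total = 4
  t=8: active resources = [4, 2], total = 6
  t=9: active resources = [2], total = 2
  t=10: active resources = [2], total = 2
  t=11: active resources = [2], total = 2
  t=12: active resources = [2], total = 2
Peak resource demand = 6

6


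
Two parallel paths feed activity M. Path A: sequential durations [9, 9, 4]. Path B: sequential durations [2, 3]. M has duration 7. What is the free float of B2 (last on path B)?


ES(B2) = sum of predecessors on chain B = 2
EF(B2) = ES + duration = 2 + 3 = 5
Successor of B2 is M. ES(M) = max(sum(A), sum(B)) = max(22, 5) = 22
Free float = ES(successor) - EF(current) = 22 - 5 = 17

17


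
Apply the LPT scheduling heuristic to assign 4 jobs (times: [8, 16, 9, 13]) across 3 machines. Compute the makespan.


Sort jobs in decreasing order (LPT): [16, 13, 9, 8]
Assign each job to the least loaded machine:
  Machine 1: jobs [16], load = 16
  Machine 2: jobs [13], load = 13
  Machine 3: jobs [9, 8], load = 17
Makespan = max load = 17

17


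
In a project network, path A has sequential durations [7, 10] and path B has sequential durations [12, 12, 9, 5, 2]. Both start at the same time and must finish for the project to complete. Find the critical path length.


Path A total = 7 + 10 = 17
Path B total = 12 + 12 + 9 + 5 + 2 = 40
Critical path = longest path = max(17, 40) = 40

40


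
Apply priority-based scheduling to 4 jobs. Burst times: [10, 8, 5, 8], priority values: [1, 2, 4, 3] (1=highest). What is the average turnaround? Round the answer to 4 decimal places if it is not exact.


Sort by priority (ascending = highest first):
Order: [(1, 10), (2, 8), (3, 8), (4, 5)]
Completion times:
  Priority 1, burst=10, C=10
  Priority 2, burst=8, C=18
  Priority 3, burst=8, C=26
  Priority 4, burst=5, C=31
Average turnaround = 85/4 = 21.25

21.25


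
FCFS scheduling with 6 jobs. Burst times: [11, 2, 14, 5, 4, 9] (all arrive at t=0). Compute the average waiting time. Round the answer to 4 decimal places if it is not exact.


FCFS order (as given): [11, 2, 14, 5, 4, 9]
Waiting times:
  Job 1: wait = 0
  Job 2: wait = 11
  Job 3: wait = 13
  Job 4: wait = 27
  Job 5: wait = 32
  Job 6: wait = 36
Sum of waiting times = 119
Average waiting time = 119/6 = 19.8333

19.8333


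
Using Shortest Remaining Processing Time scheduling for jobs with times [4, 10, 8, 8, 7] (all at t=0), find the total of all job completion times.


Since all jobs arrive at t=0, SRPT equals SPT ordering.
SPT order: [4, 7, 8, 8, 10]
Completion times:
  Job 1: p=4, C=4
  Job 2: p=7, C=11
  Job 3: p=8, C=19
  Job 4: p=8, C=27
  Job 5: p=10, C=37
Total completion time = 4 + 11 + 19 + 27 + 37 = 98

98


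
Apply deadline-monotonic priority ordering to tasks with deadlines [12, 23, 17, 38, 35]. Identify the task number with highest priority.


Sort tasks by relative deadline (ascending):
  Task 1: deadline = 12
  Task 3: deadline = 17
  Task 2: deadline = 23
  Task 5: deadline = 35
  Task 4: deadline = 38
Priority order (highest first): [1, 3, 2, 5, 4]
Highest priority task = 1

1


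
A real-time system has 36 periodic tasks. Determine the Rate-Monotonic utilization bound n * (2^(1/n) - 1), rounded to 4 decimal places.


Compute 2^(1/36) = 1.0194406437
Subtract 1: 1.0194406437 - 1 = 0.0194406437
Multiply by n: 36 * 0.0194406437 = 0.6998631732
Round to 4 dp: 0.6999

0.6999


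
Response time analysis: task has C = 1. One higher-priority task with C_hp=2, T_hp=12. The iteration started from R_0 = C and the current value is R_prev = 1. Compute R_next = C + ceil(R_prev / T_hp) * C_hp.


R_next = C + ceil(R_prev / T_hp) * C_hp
ceil(1 / 12) = ceil(0.0833) = 1
Interference = 1 * 2 = 2
R_next = 1 + 2 = 3

3


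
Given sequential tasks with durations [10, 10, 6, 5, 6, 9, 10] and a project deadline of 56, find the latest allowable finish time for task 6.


LF(activity 6) = deadline - sum of successor durations
Successors: activities 7 through 7 with durations [10]
Sum of successor durations = 10
LF = 56 - 10 = 46

46


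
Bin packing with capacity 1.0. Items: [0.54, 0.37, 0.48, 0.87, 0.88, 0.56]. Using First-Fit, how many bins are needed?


Place items sequentially using First-Fit:
  Item 0.54 -> new Bin 1
  Item 0.37 -> Bin 1 (now 0.91)
  Item 0.48 -> new Bin 2
  Item 0.87 -> new Bin 3
  Item 0.88 -> new Bin 4
  Item 0.56 -> new Bin 5
Total bins used = 5

5


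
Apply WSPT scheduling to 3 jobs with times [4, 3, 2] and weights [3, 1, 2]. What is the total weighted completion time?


Compute p/w ratios and sort ascending (WSPT): [(2, 2), (4, 3), (3, 1)]
Compute weighted completion times:
  Job (p=2,w=2): C=2, w*C=2*2=4
  Job (p=4,w=3): C=6, w*C=3*6=18
  Job (p=3,w=1): C=9, w*C=1*9=9
Total weighted completion time = 31

31


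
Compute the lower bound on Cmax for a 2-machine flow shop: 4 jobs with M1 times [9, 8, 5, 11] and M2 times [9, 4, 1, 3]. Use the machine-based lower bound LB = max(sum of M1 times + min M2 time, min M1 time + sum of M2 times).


LB1 = sum(M1 times) + min(M2 times) = 33 + 1 = 34
LB2 = min(M1 times) + sum(M2 times) = 5 + 17 = 22
Lower bound = max(LB1, LB2) = max(34, 22) = 34

34


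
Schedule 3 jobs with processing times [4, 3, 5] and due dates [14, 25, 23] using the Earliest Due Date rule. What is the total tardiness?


Sort by due date (EDD order): [(4, 14), (5, 23), (3, 25)]
Compute completion times and tardiness:
  Job 1: p=4, d=14, C=4, tardiness=max(0,4-14)=0
  Job 2: p=5, d=23, C=9, tardiness=max(0,9-23)=0
  Job 3: p=3, d=25, C=12, tardiness=max(0,12-25)=0
Total tardiness = 0

0


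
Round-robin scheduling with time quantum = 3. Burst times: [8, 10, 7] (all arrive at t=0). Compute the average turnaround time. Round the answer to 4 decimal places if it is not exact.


Time quantum = 3
Execution trace:
  J1 runs 3 units, time = 3
  J2 runs 3 units, time = 6
  J3 runs 3 units, time = 9
  J1 runs 3 units, time = 12
  J2 runs 3 units, time = 15
  J3 runs 3 units, time = 18
  J1 runs 2 units, time = 20
  J2 runs 3 units, time = 23
  J3 runs 1 units, time = 24
  J2 runs 1 units, time = 25
Finish times: [20, 25, 24]
Average turnaround = 69/3 = 23.0

23.0


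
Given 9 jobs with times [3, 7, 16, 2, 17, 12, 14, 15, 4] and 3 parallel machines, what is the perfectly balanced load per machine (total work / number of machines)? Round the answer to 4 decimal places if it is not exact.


Total processing time = 3 + 7 + 16 + 2 + 17 + 12 + 14 + 15 + 4 = 90
Number of machines = 3
Ideal balanced load = 90 / 3 = 30.0

30.0


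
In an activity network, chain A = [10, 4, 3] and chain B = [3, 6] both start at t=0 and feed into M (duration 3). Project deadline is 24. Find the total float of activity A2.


Forward pass: ES(A2) = sum of predecessors on chain A = 10
EF = ES + duration = 10 + 4 = 14
Backward pass: LF(M) = deadline = 24; LS(M) = 24 - 3 = 21
LF(A2) = LS(M) - sum(successors on chain A) = 21 - 3 = 18
LS = LF - duration = 18 - 4 = 14
Total float = LS - ES = 14 - 10 = 4

4


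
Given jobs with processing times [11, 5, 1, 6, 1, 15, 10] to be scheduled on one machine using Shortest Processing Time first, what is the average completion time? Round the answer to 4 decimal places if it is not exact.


Sort jobs by processing time (SPT order): [1, 1, 5, 6, 10, 11, 15]
Compute completion times sequentially:
  Job 1: processing = 1, completes at 1
  Job 2: processing = 1, completes at 2
  Job 3: processing = 5, completes at 7
  Job 4: processing = 6, completes at 13
  Job 5: processing = 10, completes at 23
  Job 6: processing = 11, completes at 34
  Job 7: processing = 15, completes at 49
Sum of completion times = 129
Average completion time = 129/7 = 18.4286

18.4286


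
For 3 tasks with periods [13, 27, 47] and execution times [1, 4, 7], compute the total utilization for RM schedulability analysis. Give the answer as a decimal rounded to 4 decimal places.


Compute individual utilizations (exact fractions):
  Task 1: C/T = 1/13 (approx. 0.0769)
  Task 2: C/T = 4/27 (approx. 0.1481)
  Task 3: C/T = 7/47 (approx. 0.1489)
Total utilization U = 1/13 + 4/27 + 7/47 = 6170/16497
Rounded to 4 decimal places: U = 0.3740
RM (Liu & Layland) bound for 3 tasks = 0.779763; compare with U = 6170/16497 (approx. 0.374007)
U <= bound, so schedulable by RM sufficient condition.

0.3740


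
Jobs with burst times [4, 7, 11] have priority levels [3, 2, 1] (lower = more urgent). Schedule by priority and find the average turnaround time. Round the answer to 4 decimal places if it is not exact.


Sort by priority (ascending = highest first):
Order: [(1, 11), (2, 7), (3, 4)]
Completion times:
  Priority 1, burst=11, C=11
  Priority 2, burst=7, C=18
  Priority 3, burst=4, C=22
Average turnaround = 51/3 = 17.0

17.0


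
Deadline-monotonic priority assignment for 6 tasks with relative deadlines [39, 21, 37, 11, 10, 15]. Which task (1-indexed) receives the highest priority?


Sort tasks by relative deadline (ascending):
  Task 5: deadline = 10
  Task 4: deadline = 11
  Task 6: deadline = 15
  Task 2: deadline = 21
  Task 3: deadline = 37
  Task 1: deadline = 39
Priority order (highest first): [5, 4, 6, 2, 3, 1]
Highest priority task = 5

5


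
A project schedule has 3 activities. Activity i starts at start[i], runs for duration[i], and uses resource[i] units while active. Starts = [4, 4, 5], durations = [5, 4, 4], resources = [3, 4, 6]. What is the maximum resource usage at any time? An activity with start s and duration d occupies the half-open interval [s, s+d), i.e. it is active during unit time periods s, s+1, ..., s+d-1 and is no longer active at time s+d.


Each activity i is active on [start_i, start_i + duration_i).
Compute total resource usage per time slot:
  t=0: active resources = [], total = 0
  t=1: active resources = [], total = 0
  t=2: active resources = [], total = 0
  t=3: active resources = [], total = 0
  t=4: active resources = [3, 4], total = 7
  t=5: active resources = [3, 4, 6], total = 13
  t=6: active resources = [3, 4, 6], total = 13
  t=7: active resources = [3, 4, 6], total = 13
  t=8: active resources = [3, 6], total = 9
Peak resource demand = 13

13


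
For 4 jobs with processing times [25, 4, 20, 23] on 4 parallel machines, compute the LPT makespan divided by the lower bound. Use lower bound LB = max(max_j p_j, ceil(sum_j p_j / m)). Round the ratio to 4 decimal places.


LPT order: [25, 23, 20, 4]
Machine loads after assignment: [25, 23, 20, 4]
LPT makespan = 25
Lower bound = max(max_job, ceil(total/4)) = max(25, 18) = 25
Ratio = 25 / 25 = 1.0

1.0


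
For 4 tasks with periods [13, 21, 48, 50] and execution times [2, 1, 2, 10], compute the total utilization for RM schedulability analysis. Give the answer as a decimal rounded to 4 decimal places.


Compute individual utilizations (exact fractions):
  Task 1: C/T = 2/13 (approx. 0.1538)
  Task 2: C/T = 1/21 (approx. 0.0476)
  Task 3: C/T = 2/48 = 1/24 (approx. 0.0417)
  Task 4: C/T = 10/50 = 1/5 (approx. 0.2)
Total utilization U = 2/13 + 1/21 + 1/24 + 1/5 = 1613/3640
Rounded to 4 decimal places: U = 0.4431
RM (Liu & Layland) bound for 4 tasks = 0.756828; compare with U = 1613/3640 (approx. 0.443132)
U <= bound, so schedulable by RM sufficient condition.

0.4431


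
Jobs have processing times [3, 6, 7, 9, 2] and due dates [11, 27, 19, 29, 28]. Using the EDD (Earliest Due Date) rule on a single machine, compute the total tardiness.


Sort by due date (EDD order): [(3, 11), (7, 19), (6, 27), (2, 28), (9, 29)]
Compute completion times and tardiness:
  Job 1: p=3, d=11, C=3, tardiness=max(0,3-11)=0
  Job 2: p=7, d=19, C=10, tardiness=max(0,10-19)=0
  Job 3: p=6, d=27, C=16, tardiness=max(0,16-27)=0
  Job 4: p=2, d=28, C=18, tardiness=max(0,18-28)=0
  Job 5: p=9, d=29, C=27, tardiness=max(0,27-29)=0
Total tardiness = 0

0


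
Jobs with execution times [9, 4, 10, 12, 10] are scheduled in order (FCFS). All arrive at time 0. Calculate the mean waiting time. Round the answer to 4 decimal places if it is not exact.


FCFS order (as given): [9, 4, 10, 12, 10]
Waiting times:
  Job 1: wait = 0
  Job 2: wait = 9
  Job 3: wait = 13
  Job 4: wait = 23
  Job 5: wait = 35
Sum of waiting times = 80
Average waiting time = 80/5 = 16.0

16.0


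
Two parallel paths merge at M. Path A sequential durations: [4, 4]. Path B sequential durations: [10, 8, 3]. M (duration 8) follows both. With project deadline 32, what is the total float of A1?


Forward pass: ES(A1) = sum of predecessors on chain A = 0
EF = ES + duration = 0 + 4 = 4
Backward pass: LF(M) = deadline = 32; LS(M) = 32 - 8 = 24
LF(A1) = LS(M) - sum(successors on chain A) = 24 - 4 = 20
LS = LF - duration = 20 - 4 = 16
Total float = LS - ES = 16 - 0 = 16

16


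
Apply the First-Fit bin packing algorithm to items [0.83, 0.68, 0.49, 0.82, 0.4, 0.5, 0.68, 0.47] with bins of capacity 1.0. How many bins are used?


Place items sequentially using First-Fit:
  Item 0.83 -> new Bin 1
  Item 0.68 -> new Bin 2
  Item 0.49 -> new Bin 3
  Item 0.82 -> new Bin 4
  Item 0.4 -> Bin 3 (now 0.89)
  Item 0.5 -> new Bin 5
  Item 0.68 -> new Bin 6
  Item 0.47 -> Bin 5 (now 0.97)
Total bins used = 6

6


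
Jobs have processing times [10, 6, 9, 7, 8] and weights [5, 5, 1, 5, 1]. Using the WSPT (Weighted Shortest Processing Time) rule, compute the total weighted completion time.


Compute p/w ratios and sort ascending (WSPT): [(6, 5), (7, 5), (10, 5), (8, 1), (9, 1)]
Compute weighted completion times:
  Job (p=6,w=5): C=6, w*C=5*6=30
  Job (p=7,w=5): C=13, w*C=5*13=65
  Job (p=10,w=5): C=23, w*C=5*23=115
  Job (p=8,w=1): C=31, w*C=1*31=31
  Job (p=9,w=1): C=40, w*C=1*40=40
Total weighted completion time = 281

281


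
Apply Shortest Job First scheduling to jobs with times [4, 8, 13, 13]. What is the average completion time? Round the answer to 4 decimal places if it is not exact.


SJF order (ascending): [4, 8, 13, 13]
Completion times:
  Job 1: burst=4, C=4
  Job 2: burst=8, C=12
  Job 3: burst=13, C=25
  Job 4: burst=13, C=38
Average completion = 79/4 = 19.75

19.75


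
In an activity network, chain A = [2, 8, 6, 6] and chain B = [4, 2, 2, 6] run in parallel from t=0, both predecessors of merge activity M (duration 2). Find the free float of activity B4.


ES(B4) = sum of predecessors on chain B = 8
EF(B4) = ES + duration = 8 + 6 = 14
Successor of B4 is M. ES(M) = max(sum(A), sum(B)) = max(22, 14) = 22
Free float = ES(successor) - EF(current) = 22 - 14 = 8

8


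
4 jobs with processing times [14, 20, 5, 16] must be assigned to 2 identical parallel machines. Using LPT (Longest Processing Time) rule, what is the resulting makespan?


Sort jobs in decreasing order (LPT): [20, 16, 14, 5]
Assign each job to the least loaded machine:
  Machine 1: jobs [20, 5], load = 25
  Machine 2: jobs [16, 14], load = 30
Makespan = max load = 30

30


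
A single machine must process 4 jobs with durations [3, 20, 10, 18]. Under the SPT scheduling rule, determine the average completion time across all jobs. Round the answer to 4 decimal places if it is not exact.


Sort jobs by processing time (SPT order): [3, 10, 18, 20]
Compute completion times sequentially:
  Job 1: processing = 3, completes at 3
  Job 2: processing = 10, completes at 13
  Job 3: processing = 18, completes at 31
  Job 4: processing = 20, completes at 51
Sum of completion times = 98
Average completion time = 98/4 = 24.5

24.5


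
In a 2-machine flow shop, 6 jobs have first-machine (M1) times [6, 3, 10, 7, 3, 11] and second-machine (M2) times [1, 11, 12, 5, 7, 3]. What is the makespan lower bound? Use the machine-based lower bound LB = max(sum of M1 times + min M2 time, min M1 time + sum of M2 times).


LB1 = sum(M1 times) + min(M2 times) = 40 + 1 = 41
LB2 = min(M1 times) + sum(M2 times) = 3 + 39 = 42
Lower bound = max(LB1, LB2) = max(41, 42) = 42

42


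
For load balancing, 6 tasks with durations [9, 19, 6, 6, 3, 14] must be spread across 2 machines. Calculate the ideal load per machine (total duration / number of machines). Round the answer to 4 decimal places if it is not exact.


Total processing time = 9 + 19 + 6 + 6 + 3 + 14 = 57
Number of machines = 2
Ideal balanced load = 57 / 2 = 28.5

28.5


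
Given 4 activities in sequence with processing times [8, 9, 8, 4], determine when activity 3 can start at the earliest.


Activity 3 starts after activities 1 through 2 complete.
Predecessor durations: [8, 9]
ES = 8 + 9 = 17

17


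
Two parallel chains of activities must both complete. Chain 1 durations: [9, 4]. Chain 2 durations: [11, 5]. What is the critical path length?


Path A total = 9 + 4 = 13
Path B total = 11 + 5 = 16
Critical path = longest path = max(13, 16) = 16

16


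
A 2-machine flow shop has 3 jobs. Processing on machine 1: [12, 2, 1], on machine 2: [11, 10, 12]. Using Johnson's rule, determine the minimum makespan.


Apply Johnson's rule:
  Group 1 (a <= b): [(3, 1, 12), (2, 2, 10)]
  Group 2 (a > b): [(1, 12, 11)]
Optimal job order: [3, 2, 1]
Schedule:
  Job 3: M1 done at 1, M2 done at 13
  Job 2: M1 done at 3, M2 done at 23
  Job 1: M1 done at 15, M2 done at 34
Makespan = 34

34


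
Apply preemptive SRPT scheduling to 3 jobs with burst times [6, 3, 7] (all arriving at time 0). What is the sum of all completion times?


Since all jobs arrive at t=0, SRPT equals SPT ordering.
SPT order: [3, 6, 7]
Completion times:
  Job 1: p=3, C=3
  Job 2: p=6, C=9
  Job 3: p=7, C=16
Total completion time = 3 + 9 + 16 = 28

28


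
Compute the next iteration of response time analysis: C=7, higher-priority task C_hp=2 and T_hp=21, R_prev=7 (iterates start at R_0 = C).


R_next = C + ceil(R_prev / T_hp) * C_hp
ceil(7 / 21) = ceil(0.3333) = 1
Interference = 1 * 2 = 2
R_next = 7 + 2 = 9

9


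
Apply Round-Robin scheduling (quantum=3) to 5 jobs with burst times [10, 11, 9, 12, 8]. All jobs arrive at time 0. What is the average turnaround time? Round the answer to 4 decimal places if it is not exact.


Time quantum = 3
Execution trace:
  J1 runs 3 units, time = 3
  J2 runs 3 units, time = 6
  J3 runs 3 units, time = 9
  J4 runs 3 units, time = 12
  J5 runs 3 units, time = 15
  J1 runs 3 units, time = 18
  J2 runs 3 units, time = 21
  J3 runs 3 units, time = 24
  J4 runs 3 units, time = 27
  J5 runs 3 units, time = 30
  J1 runs 3 units, time = 33
  J2 runs 3 units, time = 36
  J3 runs 3 units, time = 39
  J4 runs 3 units, time = 42
  J5 runs 2 units, time = 44
  J1 runs 1 units, time = 45
  J2 runs 2 units, time = 47
  J4 runs 3 units, time = 50
Finish times: [45, 47, 39, 50, 44]
Average turnaround = 225/5 = 45.0

45.0


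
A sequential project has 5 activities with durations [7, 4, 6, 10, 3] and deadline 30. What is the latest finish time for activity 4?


LF(activity 4) = deadline - sum of successor durations
Successors: activities 5 through 5 with durations [3]
Sum of successor durations = 3
LF = 30 - 3 = 27

27


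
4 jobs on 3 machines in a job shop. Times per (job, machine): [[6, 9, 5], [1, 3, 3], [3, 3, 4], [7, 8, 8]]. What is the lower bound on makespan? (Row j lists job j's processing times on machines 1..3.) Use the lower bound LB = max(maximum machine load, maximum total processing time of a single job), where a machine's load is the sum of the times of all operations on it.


Machine loads:
  Machine 1: 6 + 1 + 3 + 7 = 17
  Machine 2: 9 + 3 + 3 + 8 = 23
  Machine 3: 5 + 3 + 4 + 8 = 20
Max machine load = 23
Job totals:
  Job 1: 20
  Job 2: 7
  Job 3: 10
  Job 4: 23
Max job total = 23
Lower bound = max(23, 23) = 23

23


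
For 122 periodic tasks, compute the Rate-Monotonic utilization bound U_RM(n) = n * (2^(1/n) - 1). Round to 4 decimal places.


Compute 2^(1/122) = 1.0056977048
Subtract 1: 1.0056977048 - 1 = 0.0056977048
Multiply by n: 122 * 0.0056977048 = 0.6951199856
Round to 4 dp: 0.6951

0.6951


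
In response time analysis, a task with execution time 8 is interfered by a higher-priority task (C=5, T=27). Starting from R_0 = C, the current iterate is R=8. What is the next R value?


R_next = C + ceil(R_prev / T_hp) * C_hp
ceil(8 / 27) = ceil(0.2963) = 1
Interference = 1 * 5 = 5
R_next = 8 + 5 = 13

13


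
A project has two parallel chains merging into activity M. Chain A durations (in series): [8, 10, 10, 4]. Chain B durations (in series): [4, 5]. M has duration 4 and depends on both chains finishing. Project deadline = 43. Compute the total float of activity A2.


Forward pass: ES(A2) = sum of predecessors on chain A = 8
EF = ES + duration = 8 + 10 = 18
Backward pass: LF(M) = deadline = 43; LS(M) = 43 - 4 = 39
LF(A2) = LS(M) - sum(successors on chain A) = 39 - 14 = 25
LS = LF - duration = 25 - 10 = 15
Total float = LS - ES = 15 - 8 = 7

7
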